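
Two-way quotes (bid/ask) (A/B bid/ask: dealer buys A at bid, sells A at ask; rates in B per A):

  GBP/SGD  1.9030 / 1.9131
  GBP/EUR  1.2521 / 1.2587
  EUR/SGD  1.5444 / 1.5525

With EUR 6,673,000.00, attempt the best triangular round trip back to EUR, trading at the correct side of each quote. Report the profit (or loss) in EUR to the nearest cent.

Net profit: EUR 72,004.78

Best loop EUR → SGD → GBP → EUR:
EUR 6,673,000.00 × 1.5444 (sell EUR at bid) = SGD 10,305,781.20
SGD 10,305,781.20 ÷ 1.9131 (buy GBP at ask) = GBP 5,386,953.74
GBP 5,386,953.74 × 1.2521 (sell GBP at bid) = EUR 6,745,004.78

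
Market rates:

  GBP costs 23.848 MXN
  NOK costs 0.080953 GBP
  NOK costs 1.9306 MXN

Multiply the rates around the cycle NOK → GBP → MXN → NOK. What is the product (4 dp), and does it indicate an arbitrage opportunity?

1.0000 (no arbitrage)

Around NOK → GBP → MXN → NOK: 1 × 0.080953 × 23.848 ÷ 1.9306 = 0.999983
Product ≈ 1 (deviation 0.002%, within rounding noise).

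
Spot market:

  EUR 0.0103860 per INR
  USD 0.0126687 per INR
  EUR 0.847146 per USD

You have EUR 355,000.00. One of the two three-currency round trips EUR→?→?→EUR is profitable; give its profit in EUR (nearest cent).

Profit: EUR 11,834.65

Profitable loop is EUR → INR → USD → EUR:
EUR 355,000.00 ÷ 0.0103860 = INR 34,180,627.77
INR 34,180,627.77 × 0.0126687 = USD 433,024.12
USD 433,024.12 × 0.847146 = EUR 366,834.65
Profit = EUR 366,834.65 − EUR 355,000.00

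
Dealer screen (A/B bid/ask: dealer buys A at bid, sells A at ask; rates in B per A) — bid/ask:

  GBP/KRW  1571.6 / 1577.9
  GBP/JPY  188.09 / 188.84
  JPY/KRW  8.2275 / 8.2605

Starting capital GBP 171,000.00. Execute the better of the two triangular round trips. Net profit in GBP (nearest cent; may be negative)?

Best loop GBP → KRW → JPY → GBP:
GBP 171,000.00 × 1571.6 (sell GBP at bid) = KRW 268,743,600
KRW 268,743,600 ÷ 8.2605 (buy JPY at ask) = JPY 32,533,575
JPY 32,533,575 ÷ 188.84 (buy GBP at ask) = GBP 172,281.17

Net profit: GBP 1,281.17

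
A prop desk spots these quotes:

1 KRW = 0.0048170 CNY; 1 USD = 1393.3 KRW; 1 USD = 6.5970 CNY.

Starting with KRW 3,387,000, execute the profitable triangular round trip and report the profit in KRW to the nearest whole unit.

Profitable loop is KRW → CNY → USD → KRW:
KRW 3,387,000 × 0.0048170 = CNY 16,315.18
CNY 16,315.18 ÷ 6.5970 = USD 2,473.12
USD 2,473.12 × 1393.3 = KRW 3,445,799
Profit = KRW 3,445,799 − KRW 3,387,000

Profit: KRW 58,799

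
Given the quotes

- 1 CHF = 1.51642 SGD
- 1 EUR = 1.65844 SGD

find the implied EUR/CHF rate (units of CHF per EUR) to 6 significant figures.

EUR/CHF = 1.09365

1 EUR × 1.65844 = 1.65844 SGD
1.65844 SGD ÷ 1.51642 = 1.09365 CHF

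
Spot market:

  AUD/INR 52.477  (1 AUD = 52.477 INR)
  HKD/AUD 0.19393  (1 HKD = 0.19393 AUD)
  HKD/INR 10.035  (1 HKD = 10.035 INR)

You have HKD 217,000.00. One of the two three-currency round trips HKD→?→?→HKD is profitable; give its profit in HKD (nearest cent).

Profit: HKD 3,067.72

Profitable loop is HKD → AUD → INR → HKD:
HKD 217,000.00 × 0.19393 = AUD 42,082.81
AUD 42,082.81 × 52.477 = INR 2,208,379.62
INR 2,208,379.62 ÷ 10.035 = HKD 220,067.72
Profit = HKD 220,067.72 − HKD 217,000.00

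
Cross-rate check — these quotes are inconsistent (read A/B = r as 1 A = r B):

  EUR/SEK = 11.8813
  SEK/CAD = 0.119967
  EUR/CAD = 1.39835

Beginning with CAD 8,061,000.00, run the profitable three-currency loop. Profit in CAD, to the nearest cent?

Profit: CAD 155,725.81

Profitable loop is CAD → EUR → SEK → CAD:
CAD 8,061,000.00 ÷ 1.39835 = EUR 5,764,651.20
EUR 5,764,651.20 × 11.8813 = SEK 68,491,550.26
SEK 68,491,550.26 × 0.119967 = CAD 8,216,725.81
Profit = CAD 8,216,725.81 − CAD 8,061,000.00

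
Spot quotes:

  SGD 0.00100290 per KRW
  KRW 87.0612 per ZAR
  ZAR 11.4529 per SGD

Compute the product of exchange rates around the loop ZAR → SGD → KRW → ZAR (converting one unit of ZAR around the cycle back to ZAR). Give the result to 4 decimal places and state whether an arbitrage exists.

Around ZAR → SGD → KRW → ZAR: 1 ÷ 11.4529 ÷ 0.00100290 ÷ 87.0612 = 1.000005
Product ≈ 1 (deviation 0.001%, within rounding noise).

1.0000 (no arbitrage)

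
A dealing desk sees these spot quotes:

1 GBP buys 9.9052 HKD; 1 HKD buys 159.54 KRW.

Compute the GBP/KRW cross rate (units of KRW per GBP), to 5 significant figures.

GBP/KRW = 1580.3

1 GBP × 9.9052 = 9.9052 HKD
9.9052 HKD × 159.54 = 1580.28 KRW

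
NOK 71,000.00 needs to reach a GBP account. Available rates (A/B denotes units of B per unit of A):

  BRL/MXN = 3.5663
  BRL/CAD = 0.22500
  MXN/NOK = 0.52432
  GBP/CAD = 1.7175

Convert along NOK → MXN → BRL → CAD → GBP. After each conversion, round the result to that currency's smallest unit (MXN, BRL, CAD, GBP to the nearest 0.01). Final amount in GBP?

NOK 71,000.00 ÷ 0.52432 = MXN 135,413.49
MXN 135,413.49 ÷ 3.5663 = BRL 37,970.30
BRL 37,970.30 × 0.22500 = CAD 8,543.32
CAD 8,543.32 ÷ 1.7175 = GBP 4,974.28

GBP 4,974.28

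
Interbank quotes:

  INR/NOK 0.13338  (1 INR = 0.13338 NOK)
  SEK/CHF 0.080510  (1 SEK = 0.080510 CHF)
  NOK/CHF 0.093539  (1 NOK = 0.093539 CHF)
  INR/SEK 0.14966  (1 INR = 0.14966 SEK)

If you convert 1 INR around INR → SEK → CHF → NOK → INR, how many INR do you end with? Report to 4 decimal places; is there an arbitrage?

0.9658 (arbitrage exists)

Around INR → SEK → CHF → NOK → INR: 1 × 0.14966 × 0.080510 ÷ 0.093539 ÷ 0.13338 = 0.965766
Product < 1; profitable direction is INR → NOK → CHF → SEK → INR.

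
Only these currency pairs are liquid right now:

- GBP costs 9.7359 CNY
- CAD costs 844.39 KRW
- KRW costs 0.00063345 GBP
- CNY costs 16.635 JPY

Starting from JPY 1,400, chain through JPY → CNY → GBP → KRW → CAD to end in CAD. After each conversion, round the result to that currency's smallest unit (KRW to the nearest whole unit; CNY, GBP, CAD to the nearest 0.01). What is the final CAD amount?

JPY 1,400 ÷ 16.635 = CNY 84.16
CNY 84.16 ÷ 9.7359 = GBP 8.64
GBP 8.64 ÷ 0.00063345 = KRW 13,640
KRW 13,640 ÷ 844.39 = CAD 16.15

CAD 16.15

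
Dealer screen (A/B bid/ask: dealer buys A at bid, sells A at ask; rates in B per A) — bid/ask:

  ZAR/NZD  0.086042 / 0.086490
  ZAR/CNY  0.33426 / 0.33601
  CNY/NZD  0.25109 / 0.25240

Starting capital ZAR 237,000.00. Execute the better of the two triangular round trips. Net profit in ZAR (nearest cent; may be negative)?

Best loop ZAR → NZD → CNY → ZAR:
ZAR 237,000.00 × 0.086042 (sell ZAR at bid) = NZD 20,391.95
NZD 20,391.95 ÷ 0.25240 (buy CNY at ask) = CNY 80,792.21
CNY 80,792.21 ÷ 0.33601 (buy ZAR at ask) = ZAR 240,445.85

Net profit: ZAR 3,445.85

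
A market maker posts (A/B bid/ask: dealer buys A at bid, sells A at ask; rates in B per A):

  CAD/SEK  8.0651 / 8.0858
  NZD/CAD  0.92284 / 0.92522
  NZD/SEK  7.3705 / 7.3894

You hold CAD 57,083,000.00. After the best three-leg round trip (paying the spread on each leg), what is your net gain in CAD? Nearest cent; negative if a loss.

Net profit: CAD 412,490.10

Best loop CAD → SEK → NZD → CAD:
CAD 57,083,000.00 × 8.0651 (sell CAD at bid) = SEK 460,380,103.30
SEK 460,380,103.30 ÷ 7.3894 (buy NZD at ask) = NZD 62,302,771.98
NZD 62,302,771.98 × 0.92284 (sell NZD at bid) = CAD 57,495,490.10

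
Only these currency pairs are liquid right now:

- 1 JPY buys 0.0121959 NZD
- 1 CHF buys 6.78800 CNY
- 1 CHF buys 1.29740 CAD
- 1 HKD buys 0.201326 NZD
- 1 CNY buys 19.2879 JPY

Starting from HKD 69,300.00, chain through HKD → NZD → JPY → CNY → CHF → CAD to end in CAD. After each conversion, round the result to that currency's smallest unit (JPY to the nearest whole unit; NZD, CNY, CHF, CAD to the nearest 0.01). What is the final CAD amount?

CAD 11,336.16

HKD 69,300.00 × 0.201326 = NZD 13,951.89
NZD 13,951.89 ÷ 0.0121959 = JPY 1,143,982
JPY 1,143,982 ÷ 19.2879 = CNY 59,310.86
CNY 59,310.86 ÷ 6.78800 = CHF 8,737.60
CHF 8,737.60 × 1.29740 = CAD 11,336.16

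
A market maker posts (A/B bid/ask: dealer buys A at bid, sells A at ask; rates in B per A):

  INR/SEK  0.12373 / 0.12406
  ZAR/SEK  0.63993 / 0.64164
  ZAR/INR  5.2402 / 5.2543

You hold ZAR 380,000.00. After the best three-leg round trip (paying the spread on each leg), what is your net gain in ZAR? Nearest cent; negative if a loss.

Net profit: ZAR 3,985.69

Best loop ZAR → INR → SEK → ZAR:
ZAR 380,000.00 × 5.2402 (sell ZAR at bid) = INR 1,991,276.00
INR 1,991,276.00 × 0.12373 (sell INR at bid) = SEK 246,380.58
SEK 246,380.58 ÷ 0.64164 (buy ZAR at ask) = ZAR 383,985.69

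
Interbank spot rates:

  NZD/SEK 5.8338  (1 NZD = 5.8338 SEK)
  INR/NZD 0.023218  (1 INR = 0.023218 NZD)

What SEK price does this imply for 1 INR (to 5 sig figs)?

INR/SEK = 0.13545

1 INR × 0.023218 = 0.023218 NZD
0.023218 NZD × 5.8338 = 0.135449 SEK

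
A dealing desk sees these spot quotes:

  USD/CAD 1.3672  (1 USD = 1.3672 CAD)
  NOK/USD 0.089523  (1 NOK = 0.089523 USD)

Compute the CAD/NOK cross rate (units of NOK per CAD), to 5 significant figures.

1 CAD ÷ 1.3672 = 0.731422 USD
0.731422 USD ÷ 0.089523 = 8.17021 NOK

CAD/NOK = 8.1702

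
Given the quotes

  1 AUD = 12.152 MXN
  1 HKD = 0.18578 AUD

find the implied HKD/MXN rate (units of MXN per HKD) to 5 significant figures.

1 HKD × 0.18578 = 0.18578 AUD
0.18578 AUD × 12.152 = 2.2576 MXN

HKD/MXN = 2.2576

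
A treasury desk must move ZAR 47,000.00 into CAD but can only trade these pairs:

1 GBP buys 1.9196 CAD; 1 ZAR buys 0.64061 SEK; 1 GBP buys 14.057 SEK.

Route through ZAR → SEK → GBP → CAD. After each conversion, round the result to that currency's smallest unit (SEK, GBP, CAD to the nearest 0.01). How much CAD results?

CAD 4,111.59

ZAR 47,000.00 × 0.64061 = SEK 30,108.67
SEK 30,108.67 ÷ 14.057 = GBP 2,141.90
GBP 2,141.90 × 1.9196 = CAD 4,111.59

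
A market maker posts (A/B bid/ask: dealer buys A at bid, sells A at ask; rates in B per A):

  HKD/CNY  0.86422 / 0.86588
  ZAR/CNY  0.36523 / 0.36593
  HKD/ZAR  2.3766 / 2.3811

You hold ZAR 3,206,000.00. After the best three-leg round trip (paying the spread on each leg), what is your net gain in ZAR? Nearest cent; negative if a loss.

Net profit: ZAR 7,870.30

Best loop ZAR → CNY → HKD → ZAR:
ZAR 3,206,000.00 × 0.36523 (sell ZAR at bid) = CNY 1,170,927.38
CNY 1,170,927.38 ÷ 0.86588 (buy HKD at ask) = HKD 1,352,297.52
HKD 1,352,297.52 × 2.3766 (sell HKD at bid) = ZAR 3,213,870.30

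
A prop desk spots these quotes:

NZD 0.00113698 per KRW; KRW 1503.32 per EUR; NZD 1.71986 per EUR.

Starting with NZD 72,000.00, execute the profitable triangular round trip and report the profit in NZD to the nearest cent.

Profit: NZD 447.15

Profitable loop is NZD → KRW → EUR → NZD:
NZD 72,000.00 ÷ 0.00113698 = KRW 63,325,652
KRW 63,325,652 ÷ 1503.32 = EUR 42,123.87
EUR 42,123.87 × 1.71986 = NZD 72,447.15
Profit = NZD 72,447.15 − NZD 72,000.00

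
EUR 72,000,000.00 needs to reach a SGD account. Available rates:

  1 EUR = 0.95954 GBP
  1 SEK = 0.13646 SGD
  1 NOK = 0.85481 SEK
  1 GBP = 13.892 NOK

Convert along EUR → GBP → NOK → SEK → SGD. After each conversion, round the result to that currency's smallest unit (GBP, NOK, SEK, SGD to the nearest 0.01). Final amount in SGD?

SGD 111,952,891.74

EUR 72,000,000.00 × 0.95954 = GBP 69,086,880.00
GBP 69,086,880.00 × 13.892 = NOK 959,754,936.96
NOK 959,754,936.96 × 0.85481 = SEK 820,408,117.66
SEK 820,408,117.66 × 0.13646 = SGD 111,952,891.74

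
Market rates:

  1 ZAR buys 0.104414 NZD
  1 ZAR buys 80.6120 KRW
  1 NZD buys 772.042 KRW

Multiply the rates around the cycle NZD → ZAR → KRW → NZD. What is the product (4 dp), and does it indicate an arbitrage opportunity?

1.0000 (no arbitrage)

Around NZD → ZAR → KRW → NZD: 1 ÷ 0.104414 × 80.6120 ÷ 772.042 = 1.000000
Product ≈ 1 (deviation 0.000%, within rounding noise).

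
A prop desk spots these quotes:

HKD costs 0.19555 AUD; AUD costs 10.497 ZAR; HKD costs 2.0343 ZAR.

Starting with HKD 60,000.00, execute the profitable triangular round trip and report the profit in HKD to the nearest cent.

Profitable loop is HKD → AUD → ZAR → HKD:
HKD 60,000.00 × 0.19555 = AUD 11,733.00
AUD 11,733.00 × 10.497 = ZAR 123,161.30
ZAR 123,161.30 ÷ 2.0343 = HKD 60,542.35
Profit = HKD 60,542.35 − HKD 60,000.00

Profit: HKD 542.35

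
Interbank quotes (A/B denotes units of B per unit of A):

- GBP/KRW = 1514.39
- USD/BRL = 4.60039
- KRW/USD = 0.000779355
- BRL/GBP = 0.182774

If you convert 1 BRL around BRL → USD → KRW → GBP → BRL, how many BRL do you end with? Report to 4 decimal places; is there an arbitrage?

Around BRL → USD → KRW → GBP → BRL: 1 ÷ 4.60039 ÷ 0.000779355 ÷ 1514.39 ÷ 0.182774 = 1.007669
Product > 1; profitable direction is BRL → USD → KRW → GBP → BRL.

1.0077 (arbitrage exists)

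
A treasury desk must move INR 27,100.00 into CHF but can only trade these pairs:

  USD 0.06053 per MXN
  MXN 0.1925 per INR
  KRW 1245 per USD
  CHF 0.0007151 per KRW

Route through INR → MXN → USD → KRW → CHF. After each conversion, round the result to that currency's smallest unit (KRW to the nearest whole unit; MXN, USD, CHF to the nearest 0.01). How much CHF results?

INR 27,100.00 × 0.1925 = MXN 5,216.75
MXN 5,216.75 × 0.06053 = USD 315.77
USD 315.77 × 1245 = KRW 393,134
KRW 393,134 × 0.0007151 = CHF 281.13

CHF 281.13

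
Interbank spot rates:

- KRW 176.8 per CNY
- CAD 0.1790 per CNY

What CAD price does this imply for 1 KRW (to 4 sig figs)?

KRW/CAD = 0.001012

1 KRW ÷ 176.8 = 0.00565611 CNY
0.00565611 CNY × 0.1790 = 0.00101244 CAD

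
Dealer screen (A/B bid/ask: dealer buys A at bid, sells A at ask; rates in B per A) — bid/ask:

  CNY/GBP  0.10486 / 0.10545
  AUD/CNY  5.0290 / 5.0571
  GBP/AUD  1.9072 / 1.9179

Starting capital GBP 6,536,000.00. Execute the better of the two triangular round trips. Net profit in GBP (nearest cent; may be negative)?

Best loop GBP → AUD → CNY → GBP:
GBP 6,536,000.00 × 1.9072 (sell GBP at bid) = AUD 12,465,459.20
AUD 12,465,459.20 × 5.0290 (sell AUD at bid) = CNY 62,688,794.32
CNY 62,688,794.32 × 0.10486 (sell CNY at bid) = GBP 6,573,546.97

Net profit: GBP 37,546.97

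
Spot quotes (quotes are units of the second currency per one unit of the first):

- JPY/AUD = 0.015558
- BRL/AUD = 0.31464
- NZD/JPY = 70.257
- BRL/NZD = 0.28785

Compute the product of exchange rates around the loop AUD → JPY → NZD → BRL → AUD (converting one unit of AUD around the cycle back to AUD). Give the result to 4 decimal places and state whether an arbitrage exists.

Around AUD → JPY → NZD → BRL → AUD: 1 ÷ 0.015558 ÷ 70.257 ÷ 0.28785 × 0.31464 = 1.000010
Product ≈ 1 (deviation 0.001%, within rounding noise).

1.0000 (no arbitrage)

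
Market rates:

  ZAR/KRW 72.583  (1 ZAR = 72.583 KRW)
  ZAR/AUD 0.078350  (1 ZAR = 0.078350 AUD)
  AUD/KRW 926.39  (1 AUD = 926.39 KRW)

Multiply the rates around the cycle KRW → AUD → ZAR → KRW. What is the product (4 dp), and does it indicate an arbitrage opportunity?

Around KRW → AUD → ZAR → KRW: 1 ÷ 926.39 ÷ 0.078350 × 72.583 = 1.000005
Product ≈ 1 (deviation 0.000%, within rounding noise).

1.0000 (no arbitrage)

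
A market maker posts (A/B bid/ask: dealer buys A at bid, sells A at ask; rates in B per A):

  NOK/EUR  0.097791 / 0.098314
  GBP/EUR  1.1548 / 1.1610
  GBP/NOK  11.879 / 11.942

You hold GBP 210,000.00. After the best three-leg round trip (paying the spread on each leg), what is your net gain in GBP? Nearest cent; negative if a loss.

Best loop GBP → NOK → EUR → GBP:
GBP 210,000.00 × 11.879 (sell GBP at bid) = NOK 2,494,590.00
NOK 2,494,590.00 × 0.097791 (sell NOK at bid) = EUR 243,948.45
EUR 243,948.45 ÷ 1.1610 (buy GBP at ask) = GBP 210,119.25

Net profit: GBP 119.25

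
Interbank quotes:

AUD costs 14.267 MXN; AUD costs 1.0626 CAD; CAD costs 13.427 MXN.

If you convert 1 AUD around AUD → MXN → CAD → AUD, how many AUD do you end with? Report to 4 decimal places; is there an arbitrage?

1.0000 (no arbitrage)

Around AUD → MXN → CAD → AUD: 1 × 14.267 ÷ 13.427 ÷ 1.0626 = 0.999963
Product ≈ 1 (deviation 0.004%, within rounding noise).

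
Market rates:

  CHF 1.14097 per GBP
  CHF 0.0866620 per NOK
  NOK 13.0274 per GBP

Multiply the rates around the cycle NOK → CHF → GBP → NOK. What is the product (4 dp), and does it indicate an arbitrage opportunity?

0.9895 (arbitrage exists)

Around NOK → CHF → GBP → NOK: 1 × 0.0866620 ÷ 1.14097 × 13.0274 = 0.989492
Product < 1; profitable direction is NOK → GBP → CHF → NOK.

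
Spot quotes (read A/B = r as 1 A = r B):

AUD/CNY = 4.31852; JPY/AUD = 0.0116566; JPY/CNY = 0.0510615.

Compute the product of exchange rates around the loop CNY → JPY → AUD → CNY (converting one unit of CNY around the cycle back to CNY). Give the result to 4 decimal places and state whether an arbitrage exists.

0.9859 (arbitrage exists)

Around CNY → JPY → AUD → CNY: 1 ÷ 0.0510615 × 0.0116566 × 4.31852 = 0.985855
Product < 1; profitable direction is CNY → AUD → JPY → CNY.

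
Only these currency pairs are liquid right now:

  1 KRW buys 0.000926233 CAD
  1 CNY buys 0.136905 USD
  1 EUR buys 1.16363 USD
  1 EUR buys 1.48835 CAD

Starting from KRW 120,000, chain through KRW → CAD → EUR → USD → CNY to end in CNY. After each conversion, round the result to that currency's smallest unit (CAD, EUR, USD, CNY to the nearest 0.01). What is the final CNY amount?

KRW 120,000 × 0.000926233 = CAD 111.15
CAD 111.15 ÷ 1.48835 = EUR 74.68
EUR 74.68 × 1.16363 = USD 86.90
USD 86.90 ÷ 0.136905 = CNY 634.75

CNY 634.75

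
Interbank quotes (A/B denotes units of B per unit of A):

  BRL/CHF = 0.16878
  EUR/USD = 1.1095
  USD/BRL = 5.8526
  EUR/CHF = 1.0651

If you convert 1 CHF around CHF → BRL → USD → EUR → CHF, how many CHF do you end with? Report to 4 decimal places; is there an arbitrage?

0.9718 (arbitrage exists)

Around CHF → BRL → USD → EUR → CHF: 1 ÷ 0.16878 ÷ 5.8526 ÷ 1.1095 × 1.0651 = 0.971837
Product < 1; profitable direction is CHF → EUR → USD → BRL → CHF.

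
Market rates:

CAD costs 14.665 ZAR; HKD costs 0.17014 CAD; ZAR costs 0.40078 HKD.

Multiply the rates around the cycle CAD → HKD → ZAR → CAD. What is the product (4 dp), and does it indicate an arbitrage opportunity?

1.0000 (no arbitrage)

Around CAD → HKD → ZAR → CAD: 1 ÷ 0.17014 ÷ 0.40078 ÷ 14.665 = 1.000013
Product ≈ 1 (deviation 0.001%, within rounding noise).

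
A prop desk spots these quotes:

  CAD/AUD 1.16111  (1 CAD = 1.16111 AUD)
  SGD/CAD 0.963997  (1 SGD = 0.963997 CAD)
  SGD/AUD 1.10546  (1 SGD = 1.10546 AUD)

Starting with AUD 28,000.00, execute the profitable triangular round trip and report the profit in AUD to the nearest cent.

Profitable loop is AUD → SGD → CAD → AUD:
AUD 28,000.00 ÷ 1.10546 = SGD 25,328.82
SGD 25,328.82 × 0.963997 = CAD 24,416.91
CAD 24,416.91 × 1.16111 = AUD 28,350.72
Profit = AUD 28,350.72 − AUD 28,000.00

Profit: AUD 350.72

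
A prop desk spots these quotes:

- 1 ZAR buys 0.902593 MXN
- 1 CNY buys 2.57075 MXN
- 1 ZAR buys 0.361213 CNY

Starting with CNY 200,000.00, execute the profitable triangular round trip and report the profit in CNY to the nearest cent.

Profitable loop is CNY → MXN → ZAR → CNY:
CNY 200,000.00 × 2.57075 = MXN 514,150.00
MXN 514,150.00 ÷ 0.902593 = ZAR 569,636.59
ZAR 569,636.59 × 0.361213 = CNY 205,760.14
Profit = CNY 205,760.14 − CNY 200,000.00

Profit: CNY 5,760.14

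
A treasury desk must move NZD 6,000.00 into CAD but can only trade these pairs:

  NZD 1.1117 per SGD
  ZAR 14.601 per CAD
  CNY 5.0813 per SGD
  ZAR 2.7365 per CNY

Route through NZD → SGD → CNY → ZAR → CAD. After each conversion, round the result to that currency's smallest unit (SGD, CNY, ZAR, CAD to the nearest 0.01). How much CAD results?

CAD 5,139.86

NZD 6,000.00 ÷ 1.1117 = SGD 5,397.14
SGD 5,397.14 × 5.0813 = CNY 27,424.49
CNY 27,424.49 × 2.7365 = ZAR 75,047.12
ZAR 75,047.12 ÷ 14.601 = CAD 5,139.86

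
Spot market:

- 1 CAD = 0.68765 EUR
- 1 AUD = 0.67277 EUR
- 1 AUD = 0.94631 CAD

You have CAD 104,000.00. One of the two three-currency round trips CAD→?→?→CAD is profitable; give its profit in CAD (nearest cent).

Profit: CAD 3,522.43

Profitable loop is CAD → AUD → EUR → CAD:
CAD 104,000.00 ÷ 0.94631 = AUD 109,900.56
AUD 109,900.56 × 0.67277 = EUR 73,937.80
EUR 73,937.80 ÷ 0.68765 = CAD 107,522.43
Profit = CAD 107,522.43 − CAD 104,000.00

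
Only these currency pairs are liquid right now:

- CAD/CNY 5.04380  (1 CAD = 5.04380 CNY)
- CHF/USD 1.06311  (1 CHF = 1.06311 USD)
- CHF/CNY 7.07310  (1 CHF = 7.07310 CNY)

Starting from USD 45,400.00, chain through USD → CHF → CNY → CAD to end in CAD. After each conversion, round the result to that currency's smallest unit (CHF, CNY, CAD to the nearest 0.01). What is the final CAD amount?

USD 45,400.00 ÷ 1.06311 = CHF 42,704.89
CHF 42,704.89 × 7.07310 = CNY 302,055.96
CNY 302,055.96 ÷ 5.04380 = CAD 59,886.59

CAD 59,886.59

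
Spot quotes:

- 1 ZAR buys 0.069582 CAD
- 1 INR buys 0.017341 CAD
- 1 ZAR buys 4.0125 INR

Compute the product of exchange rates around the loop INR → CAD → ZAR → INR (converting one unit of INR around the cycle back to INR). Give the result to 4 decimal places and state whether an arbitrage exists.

1.0000 (no arbitrage)

Around INR → CAD → ZAR → INR: 1 × 0.017341 ÷ 0.069582 × 4.0125 = 0.999982
Product ≈ 1 (deviation 0.002%, within rounding noise).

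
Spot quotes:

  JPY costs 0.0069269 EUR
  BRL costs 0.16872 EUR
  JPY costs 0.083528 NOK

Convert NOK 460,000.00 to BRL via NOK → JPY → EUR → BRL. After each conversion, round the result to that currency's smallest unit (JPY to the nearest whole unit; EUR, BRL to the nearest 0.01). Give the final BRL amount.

NOK 460,000.00 ÷ 0.083528 = JPY 5,507,135
JPY 5,507,135 × 0.0069269 = EUR 38,147.37
EUR 38,147.37 ÷ 0.16872 = BRL 226,098.68

BRL 226,098.68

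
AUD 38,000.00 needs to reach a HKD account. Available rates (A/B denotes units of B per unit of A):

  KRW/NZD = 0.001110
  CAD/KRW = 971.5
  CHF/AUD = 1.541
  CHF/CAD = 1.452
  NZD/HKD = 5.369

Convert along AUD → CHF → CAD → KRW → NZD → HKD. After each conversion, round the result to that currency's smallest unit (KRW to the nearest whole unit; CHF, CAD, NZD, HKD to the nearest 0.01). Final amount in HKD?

HKD 207,303.53

AUD 38,000.00 ÷ 1.541 = CHF 24,659.31
CHF 24,659.31 × 1.452 = CAD 35,805.32
CAD 35,805.32 × 971.5 = KRW 34,784,868
KRW 34,784,868 × 0.001110 = NZD 38,611.20
NZD 38,611.20 × 5.369 = HKD 207,303.53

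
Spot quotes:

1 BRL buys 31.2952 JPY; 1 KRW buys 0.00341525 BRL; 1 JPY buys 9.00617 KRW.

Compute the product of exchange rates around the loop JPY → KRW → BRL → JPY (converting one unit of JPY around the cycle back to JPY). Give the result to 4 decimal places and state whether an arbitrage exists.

0.9626 (arbitrage exists)

Around JPY → KRW → BRL → JPY: 1 × 9.00617 × 0.00341525 × 31.2952 = 0.962588
Product < 1; profitable direction is JPY → BRL → KRW → JPY.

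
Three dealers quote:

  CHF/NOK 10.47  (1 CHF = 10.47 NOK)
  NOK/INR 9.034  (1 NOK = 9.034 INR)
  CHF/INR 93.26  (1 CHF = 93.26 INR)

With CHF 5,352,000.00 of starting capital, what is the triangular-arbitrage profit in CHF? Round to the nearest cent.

Profit: CHF 76,095.27

Profitable loop is CHF → NOK → INR → CHF:
CHF 5,352,000.00 × 10.47 = NOK 56,035,440.00
NOK 56,035,440.00 × 9.034 = INR 506,224,164.96
INR 506,224,164.96 ÷ 93.26 = CHF 5,428,095.27
Profit = CHF 5,428,095.27 − CHF 5,352,000.00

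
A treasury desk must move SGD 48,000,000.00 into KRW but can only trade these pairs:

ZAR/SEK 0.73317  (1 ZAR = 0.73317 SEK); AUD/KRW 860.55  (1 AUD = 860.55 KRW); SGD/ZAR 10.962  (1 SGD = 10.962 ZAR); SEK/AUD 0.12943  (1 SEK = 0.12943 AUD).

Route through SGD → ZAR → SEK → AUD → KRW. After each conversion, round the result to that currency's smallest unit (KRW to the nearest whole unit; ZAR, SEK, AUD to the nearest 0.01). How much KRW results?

KRW 42,968,162,453

SGD 48,000,000.00 × 10.962 = ZAR 526,176,000.00
ZAR 526,176,000.00 × 0.73317 = SEK 385,776,457.92
SEK 385,776,457.92 × 0.12943 = AUD 49,931,046.95
AUD 49,931,046.95 × 860.55 = KRW 42,968,162,453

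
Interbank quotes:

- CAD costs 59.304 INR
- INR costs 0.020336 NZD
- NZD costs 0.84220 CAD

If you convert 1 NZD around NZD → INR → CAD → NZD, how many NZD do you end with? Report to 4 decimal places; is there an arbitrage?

Around NZD → INR → CAD → NZD: 1 ÷ 0.020336 ÷ 59.304 ÷ 0.84220 = 0.984544
Product < 1; profitable direction is NZD → CAD → INR → NZD.

0.9845 (arbitrage exists)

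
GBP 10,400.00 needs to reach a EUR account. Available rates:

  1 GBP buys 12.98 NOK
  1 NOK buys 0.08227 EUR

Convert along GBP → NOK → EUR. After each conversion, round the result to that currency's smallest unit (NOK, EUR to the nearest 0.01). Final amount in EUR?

GBP 10,400.00 × 12.98 = NOK 134,992.00
NOK 134,992.00 × 0.08227 = EUR 11,105.79

EUR 11,105.79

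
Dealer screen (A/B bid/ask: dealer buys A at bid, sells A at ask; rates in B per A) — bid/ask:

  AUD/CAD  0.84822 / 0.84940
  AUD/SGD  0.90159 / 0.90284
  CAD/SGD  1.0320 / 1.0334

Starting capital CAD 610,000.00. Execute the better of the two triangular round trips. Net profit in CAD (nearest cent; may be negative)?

Net profit: CAD 16,553.57

Best loop CAD → AUD → SGD → CAD:
CAD 610,000.00 ÷ 0.84940 (buy AUD at ask) = AUD 718,153.99
AUD 718,153.99 × 0.90159 (sell AUD at bid) = SGD 647,480.46
SGD 647,480.46 ÷ 1.0334 (buy CAD at ask) = CAD 626,553.57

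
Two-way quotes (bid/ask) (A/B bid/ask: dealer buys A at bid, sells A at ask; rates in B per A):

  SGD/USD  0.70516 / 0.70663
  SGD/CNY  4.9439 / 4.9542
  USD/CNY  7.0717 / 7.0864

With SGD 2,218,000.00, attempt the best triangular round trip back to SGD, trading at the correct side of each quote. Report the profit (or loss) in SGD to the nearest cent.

Best loop SGD → USD → CNY → SGD:
SGD 2,218,000.00 × 0.70516 (sell SGD at bid) = USD 1,564,044.88
USD 1,564,044.88 × 7.0717 (sell USD at bid) = CNY 11,060,456.18
CNY 11,060,456.18 ÷ 4.9542 (buy SGD at ask) = SGD 2,232,541.31

Net profit: SGD 14,541.31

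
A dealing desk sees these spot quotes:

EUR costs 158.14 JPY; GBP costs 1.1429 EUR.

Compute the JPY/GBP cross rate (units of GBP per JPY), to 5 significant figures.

1 JPY ÷ 158.14 = 0.00632351 EUR
0.00632351 EUR ÷ 1.1429 = 0.00553286 GBP

JPY/GBP = 0.0055329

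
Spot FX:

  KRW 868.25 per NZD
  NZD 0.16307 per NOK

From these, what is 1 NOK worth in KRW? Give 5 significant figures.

NOK/KRW = 141.59

1 NOK × 0.16307 = 0.16307 NZD
0.16307 NZD × 868.25 = 141.586 KRW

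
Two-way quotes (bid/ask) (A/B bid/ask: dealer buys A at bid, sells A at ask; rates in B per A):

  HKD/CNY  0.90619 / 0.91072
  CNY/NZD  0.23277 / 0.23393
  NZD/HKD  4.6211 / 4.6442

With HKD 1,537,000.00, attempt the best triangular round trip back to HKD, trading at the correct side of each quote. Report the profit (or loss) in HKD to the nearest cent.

Best loop HKD → NZD → CNY → HKD:
HKD 1,537,000.00 ÷ 4.6442 (buy NZD at ask) = NZD 330,950.43
NZD 330,950.43 ÷ 0.23393 (buy CNY at ask) = CNY 1,414,741.30
CNY 1,414,741.30 ÷ 0.91072 (buy HKD at ask) = HKD 1,553,431.68

Net profit: HKD 16,431.68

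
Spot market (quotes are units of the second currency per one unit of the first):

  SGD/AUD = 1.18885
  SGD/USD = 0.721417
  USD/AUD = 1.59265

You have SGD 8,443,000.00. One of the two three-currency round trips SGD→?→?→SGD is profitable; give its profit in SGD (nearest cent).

Profit: SGD 293,090.68

Profitable loop is SGD → AUD → USD → SGD:
SGD 8,443,000.00 × 1.18885 = AUD 10,037,460.55
AUD 10,037,460.55 ÷ 1.59265 = USD 6,302,364.33
USD 6,302,364.33 ÷ 0.721417 = SGD 8,736,090.68
Profit = SGD 8,736,090.68 − SGD 8,443,000.00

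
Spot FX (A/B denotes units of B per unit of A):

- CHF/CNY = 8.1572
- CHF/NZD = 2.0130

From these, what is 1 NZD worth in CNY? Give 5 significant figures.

1 NZD ÷ 2.0130 = 0.496771 CHF
0.496771 CHF × 8.1572 = 4.05226 CNY

NZD/CNY = 4.0523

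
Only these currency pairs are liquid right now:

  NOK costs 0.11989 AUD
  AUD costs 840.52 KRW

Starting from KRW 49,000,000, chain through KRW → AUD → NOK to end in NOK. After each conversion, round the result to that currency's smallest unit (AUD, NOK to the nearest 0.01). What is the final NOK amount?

KRW 49,000,000 ÷ 840.52 = AUD 58,297.24
AUD 58,297.24 ÷ 0.11989 = NOK 486,256.07

NOK 486,256.07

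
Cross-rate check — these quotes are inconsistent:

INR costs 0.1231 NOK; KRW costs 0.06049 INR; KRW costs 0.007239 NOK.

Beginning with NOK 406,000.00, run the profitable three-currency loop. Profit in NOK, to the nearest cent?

Profitable loop is NOK → KRW → INR → NOK:
NOK 406,000.00 ÷ 0.007239 = KRW 56,085,095
KRW 56,085,095 × 0.06049 = INR 3,392,587.37
INR 3,392,587.37 × 0.1231 = NOK 417,627.51
Profit = NOK 417,627.51 − NOK 406,000.00

Profit: NOK 11,627.51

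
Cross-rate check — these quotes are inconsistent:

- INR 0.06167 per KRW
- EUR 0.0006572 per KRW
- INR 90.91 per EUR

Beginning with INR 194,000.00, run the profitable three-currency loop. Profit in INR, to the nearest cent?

Profit: INR 6,247.21

Profitable loop is INR → EUR → KRW → INR:
INR 194,000.00 ÷ 90.91 = EUR 2,133.98
EUR 2,133.98 ÷ 0.0006572 = KRW 3,247,076
KRW 3,247,076 × 0.06167 = INR 200,247.21
Profit = INR 200,247.21 − INR 194,000.00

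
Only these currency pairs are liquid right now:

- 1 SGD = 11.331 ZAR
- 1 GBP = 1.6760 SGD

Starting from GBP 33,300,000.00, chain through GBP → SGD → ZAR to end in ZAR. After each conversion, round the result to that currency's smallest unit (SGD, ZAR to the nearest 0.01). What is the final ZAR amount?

GBP 33,300,000.00 × 1.6760 = SGD 55,810,800.00
SGD 55,810,800.00 × 11.331 = ZAR 632,392,174.80

ZAR 632,392,174.80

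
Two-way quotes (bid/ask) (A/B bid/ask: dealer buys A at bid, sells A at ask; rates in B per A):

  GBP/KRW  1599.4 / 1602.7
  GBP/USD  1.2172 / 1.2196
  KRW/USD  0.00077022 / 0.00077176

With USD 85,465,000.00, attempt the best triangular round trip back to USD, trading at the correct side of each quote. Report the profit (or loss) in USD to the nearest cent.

Net profit: USD 861,227.92

Best loop USD → GBP → KRW → USD:
USD 85,465,000.00 ÷ 1.2196 (buy GBP at ask) = GBP 70,076,254.51
GBP 70,076,254.51 × 1599.4 (sell GBP at bid) = KRW 112,079,961,463
KRW 112,079,961,463 × 0.00077022 (sell KRW at bid) = USD 86,326,227.92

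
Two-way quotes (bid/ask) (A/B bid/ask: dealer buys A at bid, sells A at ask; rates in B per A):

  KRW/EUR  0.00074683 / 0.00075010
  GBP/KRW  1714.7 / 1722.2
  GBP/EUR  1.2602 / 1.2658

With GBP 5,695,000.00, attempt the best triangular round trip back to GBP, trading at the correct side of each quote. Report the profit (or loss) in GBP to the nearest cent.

Best loop GBP → KRW → EUR → GBP:
GBP 5,695,000.00 × 1714.7 (sell GBP at bid) = KRW 9,765,216,500
KRW 9,765,216,500 × 0.00074683 (sell KRW at bid) = EUR 7,292,956.64
EUR 7,292,956.64 ÷ 1.2658 (buy GBP at ask) = GBP 5,761,539.45

Net profit: GBP 66,539.45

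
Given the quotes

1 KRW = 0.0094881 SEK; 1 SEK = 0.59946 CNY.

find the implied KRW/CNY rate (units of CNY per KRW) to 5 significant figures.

KRW/CNY = 0.0056877

1 KRW × 0.0094881 = 0.0094881 SEK
0.0094881 SEK × 0.59946 = 0.00568774 CNY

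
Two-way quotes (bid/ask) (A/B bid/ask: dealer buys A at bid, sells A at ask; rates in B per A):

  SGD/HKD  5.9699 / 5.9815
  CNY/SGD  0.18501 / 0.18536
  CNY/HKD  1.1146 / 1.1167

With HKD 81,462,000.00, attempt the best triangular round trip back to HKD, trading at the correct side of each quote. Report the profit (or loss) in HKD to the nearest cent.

Net profit: HKD 431,225.95

Best loop HKD → SGD → CNY → HKD:
HKD 81,462,000.00 ÷ 5.9815 (buy SGD at ask) = SGD 13,618,991.89
SGD 13,618,991.89 ÷ 0.18536 (buy CNY at ask) = CNY 73,473,197.52
CNY 73,473,197.52 × 1.1146 (sell CNY at bid) = HKD 81,893,225.95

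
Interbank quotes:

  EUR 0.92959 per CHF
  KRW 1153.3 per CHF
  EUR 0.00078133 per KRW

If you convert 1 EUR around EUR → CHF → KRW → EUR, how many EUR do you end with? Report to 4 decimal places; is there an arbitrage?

0.9694 (arbitrage exists)

Around EUR → CHF → KRW → EUR: 1 ÷ 0.92959 × 1153.3 × 0.00078133 = 0.969361
Product < 1; profitable direction is EUR → KRW → CHF → EUR.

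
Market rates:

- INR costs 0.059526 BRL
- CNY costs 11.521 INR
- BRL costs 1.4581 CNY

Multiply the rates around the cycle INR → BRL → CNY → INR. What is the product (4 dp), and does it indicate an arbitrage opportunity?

Around INR → BRL → CNY → INR: 1 × 0.059526 × 1.4581 × 11.521 = 0.999964
Product ≈ 1 (deviation 0.004%, within rounding noise).

1.0000 (no arbitrage)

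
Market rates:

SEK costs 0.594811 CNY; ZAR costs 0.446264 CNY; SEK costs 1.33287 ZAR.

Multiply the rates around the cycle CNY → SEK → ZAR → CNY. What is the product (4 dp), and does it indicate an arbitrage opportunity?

1.0000 (no arbitrage)

Around CNY → SEK → ZAR → CNY: 1 ÷ 0.594811 × 1.33287 × 0.446264 = 1.000002
Product ≈ 1 (deviation 0.000%, within rounding noise).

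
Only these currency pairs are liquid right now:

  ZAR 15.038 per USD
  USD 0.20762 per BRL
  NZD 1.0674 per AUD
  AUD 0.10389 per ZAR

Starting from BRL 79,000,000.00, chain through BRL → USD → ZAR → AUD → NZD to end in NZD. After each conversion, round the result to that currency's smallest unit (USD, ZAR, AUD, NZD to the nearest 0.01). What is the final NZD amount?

NZD 27,351,887.61

BRL 79,000,000.00 × 0.20762 = USD 16,401,980.00
USD 16,401,980.00 × 15.038 = ZAR 246,652,975.24
ZAR 246,652,975.24 × 0.10389 = AUD 25,624,777.60
AUD 25,624,777.60 × 1.0674 = NZD 27,351,887.61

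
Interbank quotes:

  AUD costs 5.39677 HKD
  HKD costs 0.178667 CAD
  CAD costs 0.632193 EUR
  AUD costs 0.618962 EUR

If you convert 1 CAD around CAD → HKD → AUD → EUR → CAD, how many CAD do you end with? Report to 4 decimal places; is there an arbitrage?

1.0154 (arbitrage exists)

Around CAD → HKD → AUD → EUR → CAD: 1 ÷ 0.178667 ÷ 5.39677 × 0.618962 ÷ 0.632193 = 1.015397
Product > 1; profitable direction is CAD → HKD → AUD → EUR → CAD.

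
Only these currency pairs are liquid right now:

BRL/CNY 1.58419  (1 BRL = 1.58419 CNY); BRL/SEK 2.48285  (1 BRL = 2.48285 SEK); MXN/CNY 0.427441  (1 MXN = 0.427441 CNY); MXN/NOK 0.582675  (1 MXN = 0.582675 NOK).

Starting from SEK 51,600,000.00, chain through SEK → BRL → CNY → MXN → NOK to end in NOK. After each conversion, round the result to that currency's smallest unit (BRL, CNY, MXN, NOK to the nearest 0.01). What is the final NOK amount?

SEK 51,600,000.00 ÷ 2.48285 = BRL 20,782,568.42
BRL 20,782,568.42 × 1.58419 = CNY 32,923,537.07
CNY 32,923,537.07 ÷ 0.427441 = MXN 77,024,752.12
MXN 77,024,752.12 × 0.582675 = NOK 44,880,397.44

NOK 44,880,397.44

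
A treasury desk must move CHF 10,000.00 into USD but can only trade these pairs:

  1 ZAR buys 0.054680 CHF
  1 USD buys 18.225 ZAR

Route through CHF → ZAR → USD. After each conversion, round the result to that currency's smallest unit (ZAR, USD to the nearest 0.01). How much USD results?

CHF 10,000.00 ÷ 0.054680 = ZAR 182,882.22
ZAR 182,882.22 ÷ 18.225 = USD 10,034.69

USD 10,034.69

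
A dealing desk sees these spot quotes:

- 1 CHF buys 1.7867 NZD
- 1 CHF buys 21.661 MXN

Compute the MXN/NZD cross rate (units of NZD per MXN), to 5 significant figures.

MXN/NZD = 0.082485

1 MXN ÷ 21.661 = 0.0461659 CHF
0.0461659 CHF × 1.7867 = 0.0824846 NZD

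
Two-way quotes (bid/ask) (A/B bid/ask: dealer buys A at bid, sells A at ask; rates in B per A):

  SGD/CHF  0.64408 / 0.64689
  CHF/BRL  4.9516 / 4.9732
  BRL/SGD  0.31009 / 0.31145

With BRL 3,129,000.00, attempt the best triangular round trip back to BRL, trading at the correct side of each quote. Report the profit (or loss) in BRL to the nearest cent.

Net result: BRL -6,151.86 (no profitable arbitrage after spreads)

Best loop BRL → CHF → SGD → BRL:
BRL 3,129,000.00 ÷ 4.9732 (buy CHF at ask) = CHF 629,172.36
CHF 629,172.36 ÷ 0.64689 (buy SGD at ask) = SGD 972,611.05
SGD 972,611.05 ÷ 0.31145 (buy BRL at ask) = BRL 3,122,848.14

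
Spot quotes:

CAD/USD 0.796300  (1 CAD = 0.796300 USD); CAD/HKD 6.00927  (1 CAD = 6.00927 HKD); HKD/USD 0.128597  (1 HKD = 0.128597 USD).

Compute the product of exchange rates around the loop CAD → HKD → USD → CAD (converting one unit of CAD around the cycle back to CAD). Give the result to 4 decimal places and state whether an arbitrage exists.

Around CAD → HKD → USD → CAD: 1 × 6.00927 × 0.128597 ÷ 0.796300 = 0.970456
Product < 1; profitable direction is CAD → USD → HKD → CAD.

0.9705 (arbitrage exists)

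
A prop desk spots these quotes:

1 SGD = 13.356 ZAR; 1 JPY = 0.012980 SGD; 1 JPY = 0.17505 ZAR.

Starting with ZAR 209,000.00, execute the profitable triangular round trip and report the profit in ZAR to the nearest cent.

Profitable loop is ZAR → SGD → JPY → ZAR:
ZAR 209,000.00 ÷ 13.356 = SGD 15,648.40
SGD 15,648.40 ÷ 0.012980 = JPY 1,205,578
JPY 1,205,578 × 0.17505 = ZAR 211,036.37
Profit = ZAR 211,036.37 − ZAR 209,000.00

Profit: ZAR 2,036.37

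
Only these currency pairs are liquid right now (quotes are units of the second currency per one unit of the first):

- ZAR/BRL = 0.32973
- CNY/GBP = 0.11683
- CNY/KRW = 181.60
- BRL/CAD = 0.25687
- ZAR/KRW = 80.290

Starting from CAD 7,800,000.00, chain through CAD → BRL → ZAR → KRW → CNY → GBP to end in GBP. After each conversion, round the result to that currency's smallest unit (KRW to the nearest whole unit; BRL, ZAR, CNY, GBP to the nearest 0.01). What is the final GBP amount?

GBP 4,756,886.01

CAD 7,800,000.00 ÷ 0.25687 = BRL 30,365,554.56
BRL 30,365,554.56 ÷ 0.32973 = ZAR 92,092,180.15
ZAR 92,092,180.15 × 80.290 = KRW 7,394,081,144
KRW 7,394,081,144 ÷ 181.60 = CNY 40,716,305.86
CNY 40,716,305.86 × 0.11683 = GBP 4,756,886.01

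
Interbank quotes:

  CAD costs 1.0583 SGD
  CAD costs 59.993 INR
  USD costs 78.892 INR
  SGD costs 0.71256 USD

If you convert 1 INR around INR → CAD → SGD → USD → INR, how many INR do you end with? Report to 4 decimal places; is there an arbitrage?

0.9917 (arbitrage exists)

Around INR → CAD → SGD → USD → INR: 1 ÷ 59.993 × 1.0583 × 0.71256 × 78.892 = 0.991660
Product < 1; profitable direction is INR → USD → SGD → CAD → INR.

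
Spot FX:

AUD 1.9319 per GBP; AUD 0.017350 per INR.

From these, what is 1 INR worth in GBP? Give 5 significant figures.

1 INR × 0.017350 = 0.01735 AUD
0.01735 AUD ÷ 1.9319 = 0.0089808 GBP

INR/GBP = 0.0089808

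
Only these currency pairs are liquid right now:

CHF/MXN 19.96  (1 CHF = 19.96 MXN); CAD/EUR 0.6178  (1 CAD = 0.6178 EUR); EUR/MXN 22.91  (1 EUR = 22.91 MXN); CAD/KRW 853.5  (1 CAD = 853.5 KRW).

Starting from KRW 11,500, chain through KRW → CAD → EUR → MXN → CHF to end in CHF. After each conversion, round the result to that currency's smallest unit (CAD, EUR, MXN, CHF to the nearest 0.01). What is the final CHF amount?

CHF 9.55

KRW 11,500 ÷ 853.5 = CAD 13.47
CAD 13.47 × 0.6178 = EUR 8.32
EUR 8.32 × 22.91 = MXN 190.61
MXN 190.61 ÷ 19.96 = CHF 9.55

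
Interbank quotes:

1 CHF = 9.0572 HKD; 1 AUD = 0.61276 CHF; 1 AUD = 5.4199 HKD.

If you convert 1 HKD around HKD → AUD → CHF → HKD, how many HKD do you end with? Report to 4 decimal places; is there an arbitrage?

1.0240 (arbitrage exists)

Around HKD → AUD → CHF → HKD: 1 ÷ 5.4199 × 0.61276 × 9.0572 = 1.023984
Product > 1; profitable direction is HKD → AUD → CHF → HKD.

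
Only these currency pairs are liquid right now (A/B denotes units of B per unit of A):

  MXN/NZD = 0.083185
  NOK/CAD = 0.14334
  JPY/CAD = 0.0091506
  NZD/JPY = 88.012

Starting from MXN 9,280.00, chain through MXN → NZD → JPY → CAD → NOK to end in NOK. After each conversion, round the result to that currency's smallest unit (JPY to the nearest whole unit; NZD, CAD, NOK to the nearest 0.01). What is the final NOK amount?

NOK 4,337.31

MXN 9,280.00 × 0.083185 = NZD 771.96
NZD 771.96 × 88.012 = JPY 67,942
JPY 67,942 × 0.0091506 = CAD 621.71
CAD 621.71 ÷ 0.14334 = NOK 4,337.31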